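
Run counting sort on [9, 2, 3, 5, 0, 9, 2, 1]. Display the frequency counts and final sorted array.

Count array: [1, 1, 2, 1, 0, 1, 0, 0, 0, 2]
(count[i] = number of elements equal to i)
Cumulative count: [1, 2, 4, 5, 5, 6, 6, 6, 6, 8]
Sorted: [0, 1, 2, 2, 3, 5, 9, 9]


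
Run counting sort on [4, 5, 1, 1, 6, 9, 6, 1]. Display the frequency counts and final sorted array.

Count array: [0, 3, 0, 0, 1, 1, 2, 0, 0, 1]
(count[i] = number of elements equal to i)
Cumulative count: [0, 3, 3, 3, 4, 5, 7, 7, 7, 8]
Sorted: [1, 1, 1, 4, 5, 6, 6, 9]


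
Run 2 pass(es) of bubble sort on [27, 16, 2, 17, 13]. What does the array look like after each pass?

After pass 1: [16, 2, 17, 13, 27] (4 swaps)
After pass 2: [2, 16, 13, 17, 27] (2 swaps)
Total swaps: 6


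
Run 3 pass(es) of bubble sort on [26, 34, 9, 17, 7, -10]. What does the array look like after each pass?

After pass 1: [26, 9, 17, 7, -10, 34] (4 swaps)
After pass 2: [9, 17, 7, -10, 26, 34] (4 swaps)
After pass 3: [9, 7, -10, 17, 26, 34] (2 swaps)
Total swaps: 10


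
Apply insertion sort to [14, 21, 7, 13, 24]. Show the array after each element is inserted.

First element 14 is already 'sorted'
Insert 21: shifted 0 elements -> [14, 21, 7, 13, 24]
Insert 7: shifted 2 elements -> [7, 14, 21, 13, 24]
Insert 13: shifted 2 elements -> [7, 13, 14, 21, 24]
Insert 24: shifted 0 elements -> [7, 13, 14, 21, 24]


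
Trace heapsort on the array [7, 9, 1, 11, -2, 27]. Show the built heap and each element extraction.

Build heap: [27, 11, 7, 9, -2, 1]
Extract 27: [11, 9, 7, 1, -2, 27]
Extract 11: [9, 1, 7, -2, 11, 27]
Extract 9: [7, 1, -2, 9, 11, 27]
Extract 7: [1, -2, 7, 9, 11, 27]
Extract 1: [-2, 1, 7, 9, 11, 27]


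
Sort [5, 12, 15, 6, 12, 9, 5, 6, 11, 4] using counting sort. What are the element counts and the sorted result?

Count array: [0, 0, 0, 0, 1, 2, 2, 0, 0, 1, 0, 1, 2, 0, 0, 1]
(count[i] = number of elements equal to i)
Cumulative count: [0, 0, 0, 0, 1, 3, 5, 5, 5, 6, 6, 7, 9, 9, 9, 10]
Sorted: [4, 5, 5, 6, 6, 9, 11, 12, 12, 15]


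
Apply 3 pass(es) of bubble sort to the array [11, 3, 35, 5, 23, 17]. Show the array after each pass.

After pass 1: [3, 11, 5, 23, 17, 35] (4 swaps)
After pass 2: [3, 5, 11, 17, 23, 35] (2 swaps)
After pass 3: [3, 5, 11, 17, 23, 35] (0 swaps)
Total swaps: 6


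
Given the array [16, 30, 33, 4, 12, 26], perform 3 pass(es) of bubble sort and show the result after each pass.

After pass 1: [16, 30, 4, 12, 26, 33] (3 swaps)
After pass 2: [16, 4, 12, 26, 30, 33] (3 swaps)
After pass 3: [4, 12, 16, 26, 30, 33] (2 swaps)
Total swaps: 8


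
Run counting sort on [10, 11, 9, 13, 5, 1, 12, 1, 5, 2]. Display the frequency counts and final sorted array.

Count array: [0, 2, 1, 0, 0, 2, 0, 0, 0, 1, 1, 1, 1, 1]
(count[i] = number of elements equal to i)
Cumulative count: [0, 2, 3, 3, 3, 5, 5, 5, 5, 6, 7, 8, 9, 10]
Sorted: [1, 1, 2, 5, 5, 9, 10, 11, 12, 13]


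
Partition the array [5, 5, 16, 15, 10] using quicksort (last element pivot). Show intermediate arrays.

Partition 1: pivot=10 at index 2 -> [5, 5, 10, 15, 16]
Partition 2: pivot=5 at index 1 -> [5, 5, 10, 15, 16]
Partition 3: pivot=16 at index 4 -> [5, 5, 10, 15, 16]


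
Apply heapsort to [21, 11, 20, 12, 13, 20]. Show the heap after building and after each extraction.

Build heap: [21, 13, 20, 12, 11, 20]
Extract 21: [20, 13, 20, 12, 11, 21]
Extract 20: [20, 13, 11, 12, 20, 21]
Extract 20: [13, 12, 11, 20, 20, 21]
Extract 13: [12, 11, 13, 20, 20, 21]
Extract 12: [11, 12, 13, 20, 20, 21]


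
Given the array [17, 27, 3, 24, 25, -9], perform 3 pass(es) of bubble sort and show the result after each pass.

After pass 1: [17, 3, 24, 25, -9, 27] (4 swaps)
After pass 2: [3, 17, 24, -9, 25, 27] (2 swaps)
After pass 3: [3, 17, -9, 24, 25, 27] (1 swaps)
Total swaps: 7


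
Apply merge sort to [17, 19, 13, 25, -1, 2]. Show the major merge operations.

Divide and conquer:
  Merge [19] + [13] -> [13, 19]
  Merge [17] + [13, 19] -> [13, 17, 19]
  Merge [-1] + [2] -> [-1, 2]
  Merge [25] + [-1, 2] -> [-1, 2, 25]
  Merge [13, 17, 19] + [-1, 2, 25] -> [-1, 2, 13, 17, 19, 25]


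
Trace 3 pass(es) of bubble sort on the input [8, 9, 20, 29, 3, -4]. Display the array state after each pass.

After pass 1: [8, 9, 20, 3, -4, 29] (2 swaps)
After pass 2: [8, 9, 3, -4, 20, 29] (2 swaps)
After pass 3: [8, 3, -4, 9, 20, 29] (2 swaps)
Total swaps: 6


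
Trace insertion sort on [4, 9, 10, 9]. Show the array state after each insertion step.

First element 4 is already 'sorted'
Insert 9: shifted 0 elements -> [4, 9, 10, 9]
Insert 10: shifted 0 elements -> [4, 9, 10, 9]
Insert 9: shifted 1 elements -> [4, 9, 9, 10]


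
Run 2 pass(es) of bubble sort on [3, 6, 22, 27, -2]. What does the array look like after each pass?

After pass 1: [3, 6, 22, -2, 27] (1 swaps)
After pass 2: [3, 6, -2, 22, 27] (1 swaps)
Total swaps: 2


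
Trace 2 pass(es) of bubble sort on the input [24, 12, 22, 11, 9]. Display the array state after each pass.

After pass 1: [12, 22, 11, 9, 24] (4 swaps)
After pass 2: [12, 11, 9, 22, 24] (2 swaps)
Total swaps: 6


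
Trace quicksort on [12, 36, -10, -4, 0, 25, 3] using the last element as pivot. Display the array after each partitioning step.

Partition 1: pivot=3 at index 3 -> [-10, -4, 0, 3, 12, 25, 36]
Partition 2: pivot=0 at index 2 -> [-10, -4, 0, 3, 12, 25, 36]
Partition 3: pivot=-4 at index 1 -> [-10, -4, 0, 3, 12, 25, 36]
Partition 4: pivot=36 at index 6 -> [-10, -4, 0, 3, 12, 25, 36]
Partition 5: pivot=25 at index 5 -> [-10, -4, 0, 3, 12, 25, 36]


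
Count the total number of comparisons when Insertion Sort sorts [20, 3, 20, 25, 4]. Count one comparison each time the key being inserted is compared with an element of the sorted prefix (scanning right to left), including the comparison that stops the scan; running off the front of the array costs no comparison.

Insert 3: 20 > 3 (shift), reached front = 1 comparison(s) -> [3, 20, 20, 25, 4]
Insert 20: 20 <= 20 (stop) = 1 comparison(s) -> [3, 20, 20, 25, 4]
Insert 25: 20 <= 25 (stop) = 1 comparison(s) -> [3, 20, 20, 25, 4]
Insert 4: 25 > 4 (shift), 20 > 4 (shift), 20 > 4 (shift), 3 <= 4 (stop) = 4 comparison(s) -> [3, 4, 20, 20, 25]
Total comparisons: 1 + 1 + 1 + 4 = 7


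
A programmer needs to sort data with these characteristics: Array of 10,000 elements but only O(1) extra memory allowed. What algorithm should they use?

Best choice: Heapsort
Reason: Heapsort rearranges the array in place using O(1) auxiliary space and still guarantees O(n log n) time; quicksort partitions in place but needs Theta(log n) stack space for recursion (O(n) in the worst case), and mergesort requires O(n) auxiliary space


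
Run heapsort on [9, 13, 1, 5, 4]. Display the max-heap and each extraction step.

Build heap: [13, 9, 1, 5, 4]
Extract 13: [9, 5, 1, 4, 13]
Extract 9: [5, 4, 1, 9, 13]
Extract 5: [4, 1, 5, 9, 13]
Extract 4: [1, 4, 5, 9, 13]


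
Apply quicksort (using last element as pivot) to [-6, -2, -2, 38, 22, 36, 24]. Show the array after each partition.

Partition 1: pivot=24 at index 4 -> [-6, -2, -2, 22, 24, 36, 38]
Partition 2: pivot=22 at index 3 -> [-6, -2, -2, 22, 24, 36, 38]
Partition 3: pivot=-2 at index 2 -> [-6, -2, -2, 22, 24, 36, 38]
Partition 4: pivot=-2 at index 1 -> [-6, -2, -2, 22, 24, 36, 38]
Partition 5: pivot=38 at index 6 -> [-6, -2, -2, 22, 24, 36, 38]


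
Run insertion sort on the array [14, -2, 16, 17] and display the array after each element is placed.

First element 14 is already 'sorted'
Insert -2: shifted 1 elements -> [-2, 14, 16, 17]
Insert 16: shifted 0 elements -> [-2, 14, 16, 17]
Insert 17: shifted 0 elements -> [-2, 14, 16, 17]


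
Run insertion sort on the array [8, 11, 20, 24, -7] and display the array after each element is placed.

First element 8 is already 'sorted'
Insert 11: shifted 0 elements -> [8, 11, 20, 24, -7]
Insert 20: shifted 0 elements -> [8, 11, 20, 24, -7]
Insert 24: shifted 0 elements -> [8, 11, 20, 24, -7]
Insert -7: shifted 4 elements -> [-7, 8, 11, 20, 24]


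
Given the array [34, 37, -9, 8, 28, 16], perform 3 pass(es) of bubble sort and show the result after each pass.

After pass 1: [34, -9, 8, 28, 16, 37] (4 swaps)
After pass 2: [-9, 8, 28, 16, 34, 37] (4 swaps)
After pass 3: [-9, 8, 16, 28, 34, 37] (1 swaps)
Total swaps: 9


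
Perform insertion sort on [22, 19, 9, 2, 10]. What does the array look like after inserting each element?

First element 22 is already 'sorted'
Insert 19: shifted 1 elements -> [19, 22, 9, 2, 10]
Insert 9: shifted 2 elements -> [9, 19, 22, 2, 10]
Insert 2: shifted 3 elements -> [2, 9, 19, 22, 10]
Insert 10: shifted 2 elements -> [2, 9, 10, 19, 22]


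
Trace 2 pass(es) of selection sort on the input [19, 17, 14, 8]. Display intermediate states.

Pass 1: Select minimum 8 at index 3, swap -> [8, 17, 14, 19]
Pass 2: Select minimum 14 at index 2, swap -> [8, 14, 17, 19]


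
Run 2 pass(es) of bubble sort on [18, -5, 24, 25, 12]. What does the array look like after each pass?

After pass 1: [-5, 18, 24, 12, 25] (2 swaps)
After pass 2: [-5, 18, 12, 24, 25] (1 swaps)
Total swaps: 3


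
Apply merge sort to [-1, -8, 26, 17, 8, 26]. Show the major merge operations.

Divide and conquer:
  Merge [-8] + [26] -> [-8, 26]
  Merge [-1] + [-8, 26] -> [-8, -1, 26]
  Merge [8] + [26] -> [8, 26]
  Merge [17] + [8, 26] -> [8, 17, 26]
  Merge [-8, -1, 26] + [8, 17, 26] -> [-8, -1, 8, 17, 26, 26]


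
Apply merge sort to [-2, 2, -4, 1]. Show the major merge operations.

Divide and conquer:
  Merge [-2] + [2] -> [-2, 2]
  Merge [-4] + [1] -> [-4, 1]
  Merge [-2, 2] + [-4, 1] -> [-4, -2, 1, 2]


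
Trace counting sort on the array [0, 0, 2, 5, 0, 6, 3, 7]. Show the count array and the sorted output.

Count array: [3, 0, 1, 1, 0, 1, 1, 1]
(count[i] = number of elements equal to i)
Cumulative count: [3, 3, 4, 5, 5, 6, 7, 8]
Sorted: [0, 0, 0, 2, 3, 5, 6, 7]


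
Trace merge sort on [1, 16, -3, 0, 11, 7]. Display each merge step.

Divide and conquer:
  Merge [16] + [-3] -> [-3, 16]
  Merge [1] + [-3, 16] -> [-3, 1, 16]
  Merge [11] + [7] -> [7, 11]
  Merge [0] + [7, 11] -> [0, 7, 11]
  Merge [-3, 1, 16] + [0, 7, 11] -> [-3, 0, 1, 7, 11, 16]


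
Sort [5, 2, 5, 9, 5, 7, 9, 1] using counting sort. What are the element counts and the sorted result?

Count array: [0, 1, 1, 0, 0, 3, 0, 1, 0, 2]
(count[i] = number of elements equal to i)
Cumulative count: [0, 1, 2, 2, 2, 5, 5, 6, 6, 8]
Sorted: [1, 2, 5, 5, 5, 7, 9, 9]


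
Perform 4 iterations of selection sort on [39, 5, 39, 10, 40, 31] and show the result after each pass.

Pass 1: Select minimum 5 at index 1, swap -> [5, 39, 39, 10, 40, 31]
Pass 2: Select minimum 10 at index 3, swap -> [5, 10, 39, 39, 40, 31]
Pass 3: Select minimum 31 at index 5, swap -> [5, 10, 31, 39, 40, 39]
Pass 4: Select minimum 39 at index 3, swap -> [5, 10, 31, 39, 40, 39]


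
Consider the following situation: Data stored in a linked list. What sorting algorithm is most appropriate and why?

Best choice: Merge sort
Reason: Merge sort doesn't require random access; can be done in O(1) extra space for linked lists


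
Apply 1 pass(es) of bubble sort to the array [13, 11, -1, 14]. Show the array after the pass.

After pass 1: [11, -1, 13, 14] (2 swaps)
Total swaps: 2


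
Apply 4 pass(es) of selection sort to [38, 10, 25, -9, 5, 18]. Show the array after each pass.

Pass 1: Select minimum -9 at index 3, swap -> [-9, 10, 25, 38, 5, 18]
Pass 2: Select minimum 5 at index 4, swap -> [-9, 5, 25, 38, 10, 18]
Pass 3: Select minimum 10 at index 4, swap -> [-9, 5, 10, 38, 25, 18]
Pass 4: Select minimum 18 at index 5, swap -> [-9, 5, 10, 18, 25, 38]


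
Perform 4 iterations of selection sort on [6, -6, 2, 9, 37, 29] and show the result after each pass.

Pass 1: Select minimum -6 at index 1, swap -> [-6, 6, 2, 9, 37, 29]
Pass 2: Select minimum 2 at index 2, swap -> [-6, 2, 6, 9, 37, 29]
Pass 3: Select minimum 6 at index 2, swap -> [-6, 2, 6, 9, 37, 29]
Pass 4: Select minimum 9 at index 3, swap -> [-6, 2, 6, 9, 37, 29]


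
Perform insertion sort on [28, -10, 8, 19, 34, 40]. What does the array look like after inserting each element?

First element 28 is already 'sorted'
Insert -10: shifted 1 elements -> [-10, 28, 8, 19, 34, 40]
Insert 8: shifted 1 elements -> [-10, 8, 28, 19, 34, 40]
Insert 19: shifted 1 elements -> [-10, 8, 19, 28, 34, 40]
Insert 34: shifted 0 elements -> [-10, 8, 19, 28, 34, 40]
Insert 40: shifted 0 elements -> [-10, 8, 19, 28, 34, 40]


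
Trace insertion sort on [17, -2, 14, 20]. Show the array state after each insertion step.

First element 17 is already 'sorted'
Insert -2: shifted 1 elements -> [-2, 17, 14, 20]
Insert 14: shifted 1 elements -> [-2, 14, 17, 20]
Insert 20: shifted 0 elements -> [-2, 14, 17, 20]


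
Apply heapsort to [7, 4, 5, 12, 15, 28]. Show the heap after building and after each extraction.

Build heap: [28, 15, 7, 12, 4, 5]
Extract 28: [15, 12, 7, 5, 4, 28]
Extract 15: [12, 5, 7, 4, 15, 28]
Extract 12: [7, 5, 4, 12, 15, 28]
Extract 7: [5, 4, 7, 12, 15, 28]
Extract 5: [4, 5, 7, 12, 15, 28]


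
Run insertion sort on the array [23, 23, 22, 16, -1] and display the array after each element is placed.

First element 23 is already 'sorted'
Insert 23: shifted 0 elements -> [23, 23, 22, 16, -1]
Insert 22: shifted 2 elements -> [22, 23, 23, 16, -1]
Insert 16: shifted 3 elements -> [16, 22, 23, 23, -1]
Insert -1: shifted 4 elements -> [-1, 16, 22, 23, 23]


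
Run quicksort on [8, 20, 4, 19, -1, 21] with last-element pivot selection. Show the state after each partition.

Partition 1: pivot=21 at index 5 -> [8, 20, 4, 19, -1, 21]
Partition 2: pivot=-1 at index 0 -> [-1, 20, 4, 19, 8, 21]
Partition 3: pivot=8 at index 2 -> [-1, 4, 8, 19, 20, 21]
Partition 4: pivot=20 at index 4 -> [-1, 4, 8, 19, 20, 21]


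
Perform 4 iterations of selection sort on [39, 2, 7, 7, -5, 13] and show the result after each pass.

Pass 1: Select minimum -5 at index 4, swap -> [-5, 2, 7, 7, 39, 13]
Pass 2: Select minimum 2 at index 1, swap -> [-5, 2, 7, 7, 39, 13]
Pass 3: Select minimum 7 at index 2, swap -> [-5, 2, 7, 7, 39, 13]
Pass 4: Select minimum 7 at index 3, swap -> [-5, 2, 7, 7, 39, 13]


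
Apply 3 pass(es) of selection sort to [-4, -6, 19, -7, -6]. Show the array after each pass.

Pass 1: Select minimum -7 at index 3, swap -> [-7, -6, 19, -4, -6]
Pass 2: Select minimum -6 at index 1, swap -> [-7, -6, 19, -4, -6]
Pass 3: Select minimum -6 at index 4, swap -> [-7, -6, -6, -4, 19]


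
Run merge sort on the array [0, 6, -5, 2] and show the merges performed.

Divide and conquer:
  Merge [0] + [6] -> [0, 6]
  Merge [-5] + [2] -> [-5, 2]
  Merge [0, 6] + [-5, 2] -> [-5, 0, 2, 6]


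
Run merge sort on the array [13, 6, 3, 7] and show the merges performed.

Divide and conquer:
  Merge [13] + [6] -> [6, 13]
  Merge [3] + [7] -> [3, 7]
  Merge [6, 13] + [3, 7] -> [3, 6, 7, 13]


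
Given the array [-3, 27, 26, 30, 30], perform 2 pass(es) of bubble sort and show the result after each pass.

After pass 1: [-3, 26, 27, 30, 30] (1 swaps)
After pass 2: [-3, 26, 27, 30, 30] (0 swaps)
Total swaps: 1


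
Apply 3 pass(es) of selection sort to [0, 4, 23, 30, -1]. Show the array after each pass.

Pass 1: Select minimum -1 at index 4, swap -> [-1, 4, 23, 30, 0]
Pass 2: Select minimum 0 at index 4, swap -> [-1, 0, 23, 30, 4]
Pass 3: Select minimum 4 at index 4, swap -> [-1, 0, 4, 30, 23]


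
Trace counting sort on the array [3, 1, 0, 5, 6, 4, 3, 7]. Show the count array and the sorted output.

Count array: [1, 1, 0, 2, 1, 1, 1, 1]
(count[i] = number of elements equal to i)
Cumulative count: [1, 2, 2, 4, 5, 6, 7, 8]
Sorted: [0, 1, 3, 3, 4, 5, 6, 7]


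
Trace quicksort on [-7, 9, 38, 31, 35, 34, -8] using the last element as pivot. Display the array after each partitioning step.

Partition 1: pivot=-8 at index 0 -> [-8, 9, 38, 31, 35, 34, -7]
Partition 2: pivot=-7 at index 1 -> [-8, -7, 38, 31, 35, 34, 9]
Partition 3: pivot=9 at index 2 -> [-8, -7, 9, 31, 35, 34, 38]
Partition 4: pivot=38 at index 6 -> [-8, -7, 9, 31, 35, 34, 38]
Partition 5: pivot=34 at index 4 -> [-8, -7, 9, 31, 34, 35, 38]


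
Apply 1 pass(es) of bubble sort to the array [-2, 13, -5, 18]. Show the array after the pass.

After pass 1: [-2, -5, 13, 18] (1 swaps)
Total swaps: 1


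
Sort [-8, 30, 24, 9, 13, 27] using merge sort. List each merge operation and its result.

Divide and conquer:
  Merge [30] + [24] -> [24, 30]
  Merge [-8] + [24, 30] -> [-8, 24, 30]
  Merge [13] + [27] -> [13, 27]
  Merge [9] + [13, 27] -> [9, 13, 27]
  Merge [-8, 24, 30] + [9, 13, 27] -> [-8, 9, 13, 24, 27, 30]


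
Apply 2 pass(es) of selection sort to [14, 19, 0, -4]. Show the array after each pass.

Pass 1: Select minimum -4 at index 3, swap -> [-4, 19, 0, 14]
Pass 2: Select minimum 0 at index 2, swap -> [-4, 0, 19, 14]


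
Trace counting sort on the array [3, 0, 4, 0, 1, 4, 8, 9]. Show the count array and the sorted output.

Count array: [2, 1, 0, 1, 2, 0, 0, 0, 1, 1]
(count[i] = number of elements equal to i)
Cumulative count: [2, 3, 3, 4, 6, 6, 6, 6, 7, 8]
Sorted: [0, 0, 1, 3, 4, 4, 8, 9]


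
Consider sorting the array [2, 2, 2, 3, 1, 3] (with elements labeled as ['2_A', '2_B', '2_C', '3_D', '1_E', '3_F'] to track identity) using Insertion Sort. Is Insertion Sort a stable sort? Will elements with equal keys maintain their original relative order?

Trace Insertion Sort on the labeled array (the key is the number; the letter only tracks identity):
  Insert 2_B at index 1: [2_A, 2_B, 2_C, 3_D, 1_E, 3_F]
  Insert 2_C at index 2: [2_A, 2_B, 2_C, 3_D, 1_E, 3_F]
  Insert 3_D at index 3: [2_A, 2_B, 2_C, 3_D, 1_E, 3_F]
  Insert 1_E at index 0: [1_E, 2_A, 2_B, 2_C, 3_D, 3_F]
  Insert 3_F at index 5: [1_E, 2_A, 2_B, 2_C, 3_D, 3_F]
Final order: [1_E, 2_A, 2_B, 2_C, 3_D, 3_F]
Equal keys:
  value 2: originally 2_A, 2_B, 2_C; after sorting 2_A, 2_B, 2_C -> order preserved
  value 3: originally 3_D, 3_F; after sorting 3_D, 3_F -> order preserved
All equal keys kept their original relative order. Insertion Sort is stable: elements are shifted only while they are strictly greater than the key, so a key is inserted after any equal elements already placed.
Answer: Stable


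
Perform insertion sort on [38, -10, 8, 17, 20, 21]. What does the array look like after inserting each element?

First element 38 is already 'sorted'
Insert -10: shifted 1 elements -> [-10, 38, 8, 17, 20, 21]
Insert 8: shifted 1 elements -> [-10, 8, 38, 17, 20, 21]
Insert 17: shifted 1 elements -> [-10, 8, 17, 38, 20, 21]
Insert 20: shifted 1 elements -> [-10, 8, 17, 20, 38, 21]
Insert 21: shifted 1 elements -> [-10, 8, 17, 20, 21, 38]


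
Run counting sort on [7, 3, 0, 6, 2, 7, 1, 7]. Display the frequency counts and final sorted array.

Count array: [1, 1, 1, 1, 0, 0, 1, 3]
(count[i] = number of elements equal to i)
Cumulative count: [1, 2, 3, 4, 4, 4, 5, 8]
Sorted: [0, 1, 2, 3, 6, 7, 7, 7]


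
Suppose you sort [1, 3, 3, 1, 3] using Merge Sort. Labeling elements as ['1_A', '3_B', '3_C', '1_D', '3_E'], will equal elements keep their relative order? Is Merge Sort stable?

Trace Merge Sort on the labeled array (the key is the number; the letter only tracks identity):
  Merge [1_A] + [3_B] -> [1_A, 3_B]
  Merge [1_D] + [3_E] -> [1_D, 3_E]
  Merge [3_C] + [1_D, 3_E] -> [1_D, 3_C, 3_E]
  Merge [1_A, 3_B] + [1_D, 3_C, 3_E] -> [1_A, 1_D, 3_B, 3_C, 3_E]
Final order: [1_A, 1_D, 3_B, 3_C, 3_E]
Equal keys:
  value 1: originally 1_A, 1_D; after sorting 1_A, 1_D -> order preserved
  value 3: originally 3_B, 3_C, 3_E; after sorting 3_B, 3_C, 3_E -> order preserved
All equal keys kept their original relative order. Merge Sort is stable: when the heads of the two halves are equal the merge takes from the left half first.
Answer: Stable


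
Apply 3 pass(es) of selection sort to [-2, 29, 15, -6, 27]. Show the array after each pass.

Pass 1: Select minimum -6 at index 3, swap -> [-6, 29, 15, -2, 27]
Pass 2: Select minimum -2 at index 3, swap -> [-6, -2, 15, 29, 27]
Pass 3: Select minimum 15 at index 2, swap -> [-6, -2, 15, 29, 27]


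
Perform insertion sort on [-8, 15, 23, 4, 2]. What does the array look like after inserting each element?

First element -8 is already 'sorted'
Insert 15: shifted 0 elements -> [-8, 15, 23, 4, 2]
Insert 23: shifted 0 elements -> [-8, 15, 23, 4, 2]
Insert 4: shifted 2 elements -> [-8, 4, 15, 23, 2]
Insert 2: shifted 3 elements -> [-8, 2, 4, 15, 23]


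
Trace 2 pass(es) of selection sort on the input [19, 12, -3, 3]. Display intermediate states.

Pass 1: Select minimum -3 at index 2, swap -> [-3, 12, 19, 3]
Pass 2: Select minimum 3 at index 3, swap -> [-3, 3, 19, 12]


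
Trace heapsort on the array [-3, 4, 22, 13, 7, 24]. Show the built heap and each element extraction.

Build heap: [24, 13, 22, 4, 7, -3]
Extract 24: [22, 13, -3, 4, 7, 24]
Extract 22: [13, 7, -3, 4, 22, 24]
Extract 13: [7, 4, -3, 13, 22, 24]
Extract 7: [4, -3, 7, 13, 22, 24]
Extract 4: [-3, 4, 7, 13, 22, 24]


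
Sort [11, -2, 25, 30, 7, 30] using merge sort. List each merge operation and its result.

Divide and conquer:
  Merge [-2] + [25] -> [-2, 25]
  Merge [11] + [-2, 25] -> [-2, 11, 25]
  Merge [7] + [30] -> [7, 30]
  Merge [30] + [7, 30] -> [7, 30, 30]
  Merge [-2, 11, 25] + [7, 30, 30] -> [-2, 7, 11, 25, 30, 30]


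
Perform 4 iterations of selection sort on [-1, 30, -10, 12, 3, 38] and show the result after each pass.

Pass 1: Select minimum -10 at index 2, swap -> [-10, 30, -1, 12, 3, 38]
Pass 2: Select minimum -1 at index 2, swap -> [-10, -1, 30, 12, 3, 38]
Pass 3: Select minimum 3 at index 4, swap -> [-10, -1, 3, 12, 30, 38]
Pass 4: Select minimum 12 at index 3, swap -> [-10, -1, 3, 12, 30, 38]


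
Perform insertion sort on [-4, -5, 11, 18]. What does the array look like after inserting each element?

First element -4 is already 'sorted'
Insert -5: shifted 1 elements -> [-5, -4, 11, 18]
Insert 11: shifted 0 elements -> [-5, -4, 11, 18]
Insert 18: shifted 0 elements -> [-5, -4, 11, 18]


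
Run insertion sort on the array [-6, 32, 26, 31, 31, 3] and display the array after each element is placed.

First element -6 is already 'sorted'
Insert 32: shifted 0 elements -> [-6, 32, 26, 31, 31, 3]
Insert 26: shifted 1 elements -> [-6, 26, 32, 31, 31, 3]
Insert 31: shifted 1 elements -> [-6, 26, 31, 32, 31, 3]
Insert 31: shifted 1 elements -> [-6, 26, 31, 31, 32, 3]
Insert 3: shifted 4 elements -> [-6, 3, 26, 31, 31, 32]


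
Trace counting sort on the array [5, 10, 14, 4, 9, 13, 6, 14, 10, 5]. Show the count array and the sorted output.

Count array: [0, 0, 0, 0, 1, 2, 1, 0, 0, 1, 2, 0, 0, 1, 2]
(count[i] = number of elements equal to i)
Cumulative count: [0, 0, 0, 0, 1, 3, 4, 4, 4, 5, 7, 7, 7, 8, 10]
Sorted: [4, 5, 5, 6, 9, 10, 10, 13, 14, 14]


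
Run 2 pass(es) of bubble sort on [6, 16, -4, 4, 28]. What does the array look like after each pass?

After pass 1: [6, -4, 4, 16, 28] (2 swaps)
After pass 2: [-4, 4, 6, 16, 28] (2 swaps)
Total swaps: 4


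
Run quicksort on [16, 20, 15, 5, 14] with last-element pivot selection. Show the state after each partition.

Partition 1: pivot=14 at index 1 -> [5, 14, 15, 16, 20]
Partition 2: pivot=20 at index 4 -> [5, 14, 15, 16, 20]
Partition 3: pivot=16 at index 3 -> [5, 14, 15, 16, 20]


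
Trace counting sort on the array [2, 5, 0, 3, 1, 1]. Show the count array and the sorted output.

Count array: [1, 2, 1, 1, 0, 1]
(count[i] = number of elements equal to i)
Cumulative count: [1, 3, 4, 5, 5, 6]
Sorted: [0, 1, 1, 2, 3, 5]


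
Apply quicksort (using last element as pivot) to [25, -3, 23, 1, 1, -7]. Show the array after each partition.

Partition 1: pivot=-7 at index 0 -> [-7, -3, 23, 1, 1, 25]
Partition 2: pivot=25 at index 5 -> [-7, -3, 23, 1, 1, 25]
Partition 3: pivot=1 at index 3 -> [-7, -3, 1, 1, 23, 25]
Partition 4: pivot=1 at index 2 -> [-7, -3, 1, 1, 23, 25]


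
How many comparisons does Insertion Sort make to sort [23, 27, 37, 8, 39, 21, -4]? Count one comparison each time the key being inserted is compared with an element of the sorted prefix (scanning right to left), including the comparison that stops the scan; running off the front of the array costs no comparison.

Insert 27: 23 <= 27 (stop) = 1 comparison(s) -> [23, 27, 37, 8, 39, 21, -4]
Insert 37: 27 <= 37 (stop) = 1 comparison(s) -> [23, 27, 37, 8, 39, 21, -4]
Insert 8: 37 > 8 (shift), 27 > 8 (shift), 23 > 8 (shift), reached front = 3 comparison(s) -> [8, 23, 27, 37, 39, 21, -4]
Insert 39: 37 <= 39 (stop) = 1 comparison(s) -> [8, 23, 27, 37, 39, 21, -4]
Insert 21: 39 > 21 (shift), 37 > 21 (shift), 27 > 21 (shift), 23 > 21 (shift), 8 <= 21 (stop) = 5 comparison(s) -> [8, 21, 23, 27, 37, 39, -4]
Insert -4: 39 > -4 (shift), 37 > -4 (shift), 27 > -4 (shift), 23 > -4 (shift), 21 > -4 (shift), 8 > -4 (shift), reached front = 6 comparison(s) -> [-4, 8, 21, 23, 27, 37, 39]
Total comparisons: 1 + 1 + 3 + 1 + 5 + 6 = 17


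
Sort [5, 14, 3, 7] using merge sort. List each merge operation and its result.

Divide and conquer:
  Merge [5] + [14] -> [5, 14]
  Merge [3] + [7] -> [3, 7]
  Merge [5, 14] + [3, 7] -> [3, 5, 7, 14]


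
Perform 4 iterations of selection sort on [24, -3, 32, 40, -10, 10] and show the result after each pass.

Pass 1: Select minimum -10 at index 4, swap -> [-10, -3, 32, 40, 24, 10]
Pass 2: Select minimum -3 at index 1, swap -> [-10, -3, 32, 40, 24, 10]
Pass 3: Select minimum 10 at index 5, swap -> [-10, -3, 10, 40, 24, 32]
Pass 4: Select minimum 24 at index 4, swap -> [-10, -3, 10, 24, 40, 32]


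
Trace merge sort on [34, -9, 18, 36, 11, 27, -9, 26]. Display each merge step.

Divide and conquer:
  Merge [34] + [-9] -> [-9, 34]
  Merge [18] + [36] -> [18, 36]
  Merge [-9, 34] + [18, 36] -> [-9, 18, 34, 36]
  Merge [11] + [27] -> [11, 27]
  Merge [-9] + [26] -> [-9, 26]
  Merge [11, 27] + [-9, 26] -> [-9, 11, 26, 27]
  Merge [-9, 18, 34, 36] + [-9, 11, 26, 27] -> [-9, -9, 11, 18, 26, 27, 34, 36]


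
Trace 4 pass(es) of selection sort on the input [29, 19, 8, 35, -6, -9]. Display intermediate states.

Pass 1: Select minimum -9 at index 5, swap -> [-9, 19, 8, 35, -6, 29]
Pass 2: Select minimum -6 at index 4, swap -> [-9, -6, 8, 35, 19, 29]
Pass 3: Select minimum 8 at index 2, swap -> [-9, -6, 8, 35, 19, 29]
Pass 4: Select minimum 19 at index 4, swap -> [-9, -6, 8, 19, 35, 29]


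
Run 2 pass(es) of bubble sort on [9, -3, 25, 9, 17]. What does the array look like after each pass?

After pass 1: [-3, 9, 9, 17, 25] (3 swaps)
After pass 2: [-3, 9, 9, 17, 25] (0 swaps)
Total swaps: 3


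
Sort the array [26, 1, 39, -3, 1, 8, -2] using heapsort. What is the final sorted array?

Build heap: [39, 1, 26, -3, 1, 8, -2]
Extract 39: [26, 1, 8, -3, 1, -2, 39]
Extract 26: [8, 1, -2, -3, 1, 26, 39]
Extract 8: [1, 1, -2, -3, 8, 26, 39]
Extract 1: [1, -3, -2, 1, 8, 26, 39]
Extract 1: [-2, -3, 1, 1, 8, 26, 39]
Extract -2: [-3, -2, 1, 1, 8, 26, 39]


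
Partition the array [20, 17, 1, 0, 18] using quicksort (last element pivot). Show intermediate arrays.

Partition 1: pivot=18 at index 3 -> [17, 1, 0, 18, 20]
Partition 2: pivot=0 at index 0 -> [0, 1, 17, 18, 20]
Partition 3: pivot=17 at index 2 -> [0, 1, 17, 18, 20]


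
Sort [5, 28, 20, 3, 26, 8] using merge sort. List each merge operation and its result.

Divide and conquer:
  Merge [28] + [20] -> [20, 28]
  Merge [5] + [20, 28] -> [5, 20, 28]
  Merge [26] + [8] -> [8, 26]
  Merge [3] + [8, 26] -> [3, 8, 26]
  Merge [5, 20, 28] + [3, 8, 26] -> [3, 5, 8, 20, 26, 28]


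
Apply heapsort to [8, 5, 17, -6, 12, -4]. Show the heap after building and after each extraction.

Build heap: [17, 12, 8, -6, 5, -4]
Extract 17: [12, 5, 8, -6, -4, 17]
Extract 12: [8, 5, -4, -6, 12, 17]
Extract 8: [5, -6, -4, 8, 12, 17]
Extract 5: [-4, -6, 5, 8, 12, 17]
Extract -4: [-6, -4, 5, 8, 12, 17]


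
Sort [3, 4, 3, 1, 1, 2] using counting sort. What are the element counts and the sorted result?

Count array: [0, 2, 1, 2, 1]
(count[i] = number of elements equal to i)
Cumulative count: [0, 2, 3, 5, 6]
Sorted: [1, 1, 2, 3, 3, 4]


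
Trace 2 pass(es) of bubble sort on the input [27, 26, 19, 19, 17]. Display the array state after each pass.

After pass 1: [26, 19, 19, 17, 27] (4 swaps)
After pass 2: [19, 19, 17, 26, 27] (3 swaps)
Total swaps: 7


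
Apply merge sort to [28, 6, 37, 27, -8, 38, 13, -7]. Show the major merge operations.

Divide and conquer:
  Merge [28] + [6] -> [6, 28]
  Merge [37] + [27] -> [27, 37]
  Merge [6, 28] + [27, 37] -> [6, 27, 28, 37]
  Merge [-8] + [38] -> [-8, 38]
  Merge [13] + [-7] -> [-7, 13]
  Merge [-8, 38] + [-7, 13] -> [-8, -7, 13, 38]
  Merge [6, 27, 28, 37] + [-8, -7, 13, 38] -> [-8, -7, 6, 13, 27, 28, 37, 38]


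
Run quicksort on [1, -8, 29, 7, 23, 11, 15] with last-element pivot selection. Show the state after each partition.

Partition 1: pivot=15 at index 4 -> [1, -8, 7, 11, 15, 29, 23]
Partition 2: pivot=11 at index 3 -> [1, -8, 7, 11, 15, 29, 23]
Partition 3: pivot=7 at index 2 -> [1, -8, 7, 11, 15, 29, 23]
Partition 4: pivot=-8 at index 0 -> [-8, 1, 7, 11, 15, 29, 23]
Partition 5: pivot=23 at index 5 -> [-8, 1, 7, 11, 15, 23, 29]


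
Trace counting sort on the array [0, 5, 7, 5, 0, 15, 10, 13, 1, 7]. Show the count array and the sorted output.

Count array: [2, 1, 0, 0, 0, 2, 0, 2, 0, 0, 1, 0, 0, 1, 0, 1]
(count[i] = number of elements equal to i)
Cumulative count: [2, 3, 3, 3, 3, 5, 5, 7, 7, 7, 8, 8, 8, 9, 9, 10]
Sorted: [0, 0, 1, 5, 5, 7, 7, 10, 13, 15]


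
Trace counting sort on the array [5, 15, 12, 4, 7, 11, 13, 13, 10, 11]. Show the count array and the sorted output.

Count array: [0, 0, 0, 0, 1, 1, 0, 1, 0, 0, 1, 2, 1, 2, 0, 1]
(count[i] = number of elements equal to i)
Cumulative count: [0, 0, 0, 0, 1, 2, 2, 3, 3, 3, 4, 6, 7, 9, 9, 10]
Sorted: [4, 5, 7, 10, 11, 11, 12, 13, 13, 15]


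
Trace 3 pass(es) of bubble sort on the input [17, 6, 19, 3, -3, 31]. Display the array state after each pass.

After pass 1: [6, 17, 3, -3, 19, 31] (3 swaps)
After pass 2: [6, 3, -3, 17, 19, 31] (2 swaps)
After pass 3: [3, -3, 6, 17, 19, 31] (2 swaps)
Total swaps: 7


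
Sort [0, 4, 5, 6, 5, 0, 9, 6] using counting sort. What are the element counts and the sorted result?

Count array: [2, 0, 0, 0, 1, 2, 2, 0, 0, 1]
(count[i] = number of elements equal to i)
Cumulative count: [2, 2, 2, 2, 3, 5, 7, 7, 7, 8]
Sorted: [0, 0, 4, 5, 5, 6, 6, 9]


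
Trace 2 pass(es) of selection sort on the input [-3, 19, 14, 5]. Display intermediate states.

Pass 1: Select minimum -3 at index 0, swap -> [-3, 19, 14, 5]
Pass 2: Select minimum 5 at index 3, swap -> [-3, 5, 14, 19]


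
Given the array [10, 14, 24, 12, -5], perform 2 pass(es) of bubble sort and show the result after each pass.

After pass 1: [10, 14, 12, -5, 24] (2 swaps)
After pass 2: [10, 12, -5, 14, 24] (2 swaps)
Total swaps: 4


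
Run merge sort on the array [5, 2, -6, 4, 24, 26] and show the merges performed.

Divide and conquer:
  Merge [2] + [-6] -> [-6, 2]
  Merge [5] + [-6, 2] -> [-6, 2, 5]
  Merge [24] + [26] -> [24, 26]
  Merge [4] + [24, 26] -> [4, 24, 26]
  Merge [-6, 2, 5] + [4, 24, 26] -> [-6, 2, 4, 5, 24, 26]


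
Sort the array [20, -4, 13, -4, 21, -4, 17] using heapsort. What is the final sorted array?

Build heap: [21, 20, 17, -4, -4, -4, 13]
Extract 21: [20, 13, 17, -4, -4, -4, 21]
Extract 20: [17, 13, -4, -4, -4, 20, 21]
Extract 17: [13, -4, -4, -4, 17, 20, 21]
Extract 13: [-4, -4, -4, 13, 17, 20, 21]
Extract -4: [-4, -4, -4, 13, 17, 20, 21]
Extract -4: [-4, -4, -4, 13, 17, 20, 21]


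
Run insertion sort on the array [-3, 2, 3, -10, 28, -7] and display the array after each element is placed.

First element -3 is already 'sorted'
Insert 2: shifted 0 elements -> [-3, 2, 3, -10, 28, -7]
Insert 3: shifted 0 elements -> [-3, 2, 3, -10, 28, -7]
Insert -10: shifted 3 elements -> [-10, -3, 2, 3, 28, -7]
Insert 28: shifted 0 elements -> [-10, -3, 2, 3, 28, -7]
Insert -7: shifted 4 elements -> [-10, -7, -3, 2, 3, 28]


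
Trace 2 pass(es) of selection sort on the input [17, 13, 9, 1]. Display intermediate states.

Pass 1: Select minimum 1 at index 3, swap -> [1, 13, 9, 17]
Pass 2: Select minimum 9 at index 2, swap -> [1, 9, 13, 17]


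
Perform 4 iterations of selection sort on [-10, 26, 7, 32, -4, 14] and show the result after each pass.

Pass 1: Select minimum -10 at index 0, swap -> [-10, 26, 7, 32, -4, 14]
Pass 2: Select minimum -4 at index 4, swap -> [-10, -4, 7, 32, 26, 14]
Pass 3: Select minimum 7 at index 2, swap -> [-10, -4, 7, 32, 26, 14]
Pass 4: Select minimum 14 at index 5, swap -> [-10, -4, 7, 14, 26, 32]


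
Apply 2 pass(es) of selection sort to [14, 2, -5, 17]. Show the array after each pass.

Pass 1: Select minimum -5 at index 2, swap -> [-5, 2, 14, 17]
Pass 2: Select minimum 2 at index 1, swap -> [-5, 2, 14, 17]


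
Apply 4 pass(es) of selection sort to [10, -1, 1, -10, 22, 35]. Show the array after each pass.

Pass 1: Select minimum -10 at index 3, swap -> [-10, -1, 1, 10, 22, 35]
Pass 2: Select minimum -1 at index 1, swap -> [-10, -1, 1, 10, 22, 35]
Pass 3: Select minimum 1 at index 2, swap -> [-10, -1, 1, 10, 22, 35]
Pass 4: Select minimum 10 at index 3, swap -> [-10, -1, 1, 10, 22, 35]


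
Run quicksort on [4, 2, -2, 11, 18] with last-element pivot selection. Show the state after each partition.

Partition 1: pivot=18 at index 4 -> [4, 2, -2, 11, 18]
Partition 2: pivot=11 at index 3 -> [4, 2, -2, 11, 18]
Partition 3: pivot=-2 at index 0 -> [-2, 2, 4, 11, 18]
Partition 4: pivot=4 at index 2 -> [-2, 2, 4, 11, 18]


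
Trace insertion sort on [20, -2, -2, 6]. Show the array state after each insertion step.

First element 20 is already 'sorted'
Insert -2: shifted 1 elements -> [-2, 20, -2, 6]
Insert -2: shifted 1 elements -> [-2, -2, 20, 6]
Insert 6: shifted 1 elements -> [-2, -2, 6, 20]


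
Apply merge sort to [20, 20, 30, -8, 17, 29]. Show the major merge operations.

Divide and conquer:
  Merge [20] + [30] -> [20, 30]
  Merge [20] + [20, 30] -> [20, 20, 30]
  Merge [17] + [29] -> [17, 29]
  Merge [-8] + [17, 29] -> [-8, 17, 29]
  Merge [20, 20, 30] + [-8, 17, 29] -> [-8, 17, 20, 20, 29, 30]


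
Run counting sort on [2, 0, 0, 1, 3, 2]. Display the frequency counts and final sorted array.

Count array: [2, 1, 2, 1]
(count[i] = number of elements equal to i)
Cumulative count: [2, 3, 5, 6]
Sorted: [0, 0, 1, 2, 2, 3]


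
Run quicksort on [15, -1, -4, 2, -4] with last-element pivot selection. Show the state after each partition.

Partition 1: pivot=-4 at index 1 -> [-4, -4, 15, 2, -1]
Partition 2: pivot=-1 at index 2 -> [-4, -4, -1, 2, 15]
Partition 3: pivot=15 at index 4 -> [-4, -4, -1, 2, 15]


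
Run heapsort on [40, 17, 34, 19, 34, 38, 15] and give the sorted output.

Build heap: [40, 34, 38, 19, 17, 34, 15]
Extract 40: [38, 34, 34, 19, 17, 15, 40]
Extract 38: [34, 19, 34, 15, 17, 38, 40]
Extract 34: [34, 19, 17, 15, 34, 38, 40]
Extract 34: [19, 15, 17, 34, 34, 38, 40]
Extract 19: [17, 15, 19, 34, 34, 38, 40]
Extract 17: [15, 17, 19, 34, 34, 38, 40]


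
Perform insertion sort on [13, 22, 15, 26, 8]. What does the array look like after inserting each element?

First element 13 is already 'sorted'
Insert 22: shifted 0 elements -> [13, 22, 15, 26, 8]
Insert 15: shifted 1 elements -> [13, 15, 22, 26, 8]
Insert 26: shifted 0 elements -> [13, 15, 22, 26, 8]
Insert 8: shifted 4 elements -> [8, 13, 15, 22, 26]


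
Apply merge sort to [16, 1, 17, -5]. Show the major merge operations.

Divide and conquer:
  Merge [16] + [1] -> [1, 16]
  Merge [17] + [-5] -> [-5, 17]
  Merge [1, 16] + [-5, 17] -> [-5, 1, 16, 17]


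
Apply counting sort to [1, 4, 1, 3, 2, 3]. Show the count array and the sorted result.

Count array: [0, 2, 1, 2, 1]
(count[i] = number of elements equal to i)
Cumulative count: [0, 2, 3, 5, 6]
Sorted: [1, 1, 2, 3, 3, 4]


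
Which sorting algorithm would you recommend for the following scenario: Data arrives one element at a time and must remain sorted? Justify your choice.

Best choice: Insertion sort
Reason: Insertion sort naturally handles online/streaming input by inserting each new element into sorted position


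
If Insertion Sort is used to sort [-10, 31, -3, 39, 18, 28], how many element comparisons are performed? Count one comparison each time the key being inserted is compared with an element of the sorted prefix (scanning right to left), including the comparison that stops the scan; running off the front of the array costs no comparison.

Insert 31: -10 <= 31 (stop) = 1 comparison(s) -> [-10, 31, -3, 39, 18, 28]
Insert -3: 31 > -3 (shift), -10 <= -3 (stop) = 2 comparison(s) -> [-10, -3, 31, 39, 18, 28]
Insert 39: 31 <= 39 (stop) = 1 comparison(s) -> [-10, -3, 31, 39, 18, 28]
Insert 18: 39 > 18 (shift), 31 > 18 (shift), -3 <= 18 (stop) = 3 comparison(s) -> [-10, -3, 18, 31, 39, 28]
Insert 28: 39 > 28 (shift), 31 > 28 (shift), 18 <= 28 (stop) = 3 comparison(s) -> [-10, -3, 18, 28, 31, 39]
Total comparisons: 1 + 2 + 1 + 3 + 3 = 10


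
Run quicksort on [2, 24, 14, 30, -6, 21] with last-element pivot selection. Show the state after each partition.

Partition 1: pivot=21 at index 3 -> [2, 14, -6, 21, 24, 30]
Partition 2: pivot=-6 at index 0 -> [-6, 14, 2, 21, 24, 30]
Partition 3: pivot=2 at index 1 -> [-6, 2, 14, 21, 24, 30]
Partition 4: pivot=30 at index 5 -> [-6, 2, 14, 21, 24, 30]


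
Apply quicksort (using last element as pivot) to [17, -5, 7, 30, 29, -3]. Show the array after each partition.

Partition 1: pivot=-3 at index 1 -> [-5, -3, 7, 30, 29, 17]
Partition 2: pivot=17 at index 3 -> [-5, -3, 7, 17, 29, 30]
Partition 3: pivot=30 at index 5 -> [-5, -3, 7, 17, 29, 30]


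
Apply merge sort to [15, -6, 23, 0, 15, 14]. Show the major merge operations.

Divide and conquer:
  Merge [-6] + [23] -> [-6, 23]
  Merge [15] + [-6, 23] -> [-6, 15, 23]
  Merge [15] + [14] -> [14, 15]
  Merge [0] + [14, 15] -> [0, 14, 15]
  Merge [-6, 15, 23] + [0, 14, 15] -> [-6, 0, 14, 15, 15, 23]


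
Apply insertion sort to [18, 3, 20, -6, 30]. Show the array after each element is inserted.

First element 18 is already 'sorted'
Insert 3: shifted 1 elements -> [3, 18, 20, -6, 30]
Insert 20: shifted 0 elements -> [3, 18, 20, -6, 30]
Insert -6: shifted 3 elements -> [-6, 3, 18, 20, 30]
Insert 30: shifted 0 elements -> [-6, 3, 18, 20, 30]


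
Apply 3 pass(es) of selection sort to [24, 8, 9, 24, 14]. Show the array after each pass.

Pass 1: Select minimum 8 at index 1, swap -> [8, 24, 9, 24, 14]
Pass 2: Select minimum 9 at index 2, swap -> [8, 9, 24, 24, 14]
Pass 3: Select minimum 14 at index 4, swap -> [8, 9, 14, 24, 24]


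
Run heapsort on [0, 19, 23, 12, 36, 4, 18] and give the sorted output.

Build heap: [36, 19, 23, 12, 0, 4, 18]
Extract 36: [23, 19, 18, 12, 0, 4, 36]
Extract 23: [19, 12, 18, 4, 0, 23, 36]
Extract 19: [18, 12, 0, 4, 19, 23, 36]
Extract 18: [12, 4, 0, 18, 19, 23, 36]
Extract 12: [4, 0, 12, 18, 19, 23, 36]
Extract 4: [0, 4, 12, 18, 19, 23, 36]


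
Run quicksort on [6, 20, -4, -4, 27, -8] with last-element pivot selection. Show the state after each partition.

Partition 1: pivot=-8 at index 0 -> [-8, 20, -4, -4, 27, 6]
Partition 2: pivot=6 at index 3 -> [-8, -4, -4, 6, 27, 20]
Partition 3: pivot=-4 at index 2 -> [-8, -4, -4, 6, 27, 20]
Partition 4: pivot=20 at index 4 -> [-8, -4, -4, 6, 20, 27]


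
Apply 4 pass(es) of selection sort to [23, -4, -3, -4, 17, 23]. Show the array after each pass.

Pass 1: Select minimum -4 at index 1, swap -> [-4, 23, -3, -4, 17, 23]
Pass 2: Select minimum -4 at index 3, swap -> [-4, -4, -3, 23, 17, 23]
Pass 3: Select minimum -3 at index 2, swap -> [-4, -4, -3, 23, 17, 23]
Pass 4: Select minimum 17 at index 4, swap -> [-4, -4, -3, 17, 23, 23]


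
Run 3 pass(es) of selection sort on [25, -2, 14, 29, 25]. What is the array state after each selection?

Pass 1: Select minimum -2 at index 1, swap -> [-2, 25, 14, 29, 25]
Pass 2: Select minimum 14 at index 2, swap -> [-2, 14, 25, 29, 25]
Pass 3: Select minimum 25 at index 2, swap -> [-2, 14, 25, 29, 25]
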